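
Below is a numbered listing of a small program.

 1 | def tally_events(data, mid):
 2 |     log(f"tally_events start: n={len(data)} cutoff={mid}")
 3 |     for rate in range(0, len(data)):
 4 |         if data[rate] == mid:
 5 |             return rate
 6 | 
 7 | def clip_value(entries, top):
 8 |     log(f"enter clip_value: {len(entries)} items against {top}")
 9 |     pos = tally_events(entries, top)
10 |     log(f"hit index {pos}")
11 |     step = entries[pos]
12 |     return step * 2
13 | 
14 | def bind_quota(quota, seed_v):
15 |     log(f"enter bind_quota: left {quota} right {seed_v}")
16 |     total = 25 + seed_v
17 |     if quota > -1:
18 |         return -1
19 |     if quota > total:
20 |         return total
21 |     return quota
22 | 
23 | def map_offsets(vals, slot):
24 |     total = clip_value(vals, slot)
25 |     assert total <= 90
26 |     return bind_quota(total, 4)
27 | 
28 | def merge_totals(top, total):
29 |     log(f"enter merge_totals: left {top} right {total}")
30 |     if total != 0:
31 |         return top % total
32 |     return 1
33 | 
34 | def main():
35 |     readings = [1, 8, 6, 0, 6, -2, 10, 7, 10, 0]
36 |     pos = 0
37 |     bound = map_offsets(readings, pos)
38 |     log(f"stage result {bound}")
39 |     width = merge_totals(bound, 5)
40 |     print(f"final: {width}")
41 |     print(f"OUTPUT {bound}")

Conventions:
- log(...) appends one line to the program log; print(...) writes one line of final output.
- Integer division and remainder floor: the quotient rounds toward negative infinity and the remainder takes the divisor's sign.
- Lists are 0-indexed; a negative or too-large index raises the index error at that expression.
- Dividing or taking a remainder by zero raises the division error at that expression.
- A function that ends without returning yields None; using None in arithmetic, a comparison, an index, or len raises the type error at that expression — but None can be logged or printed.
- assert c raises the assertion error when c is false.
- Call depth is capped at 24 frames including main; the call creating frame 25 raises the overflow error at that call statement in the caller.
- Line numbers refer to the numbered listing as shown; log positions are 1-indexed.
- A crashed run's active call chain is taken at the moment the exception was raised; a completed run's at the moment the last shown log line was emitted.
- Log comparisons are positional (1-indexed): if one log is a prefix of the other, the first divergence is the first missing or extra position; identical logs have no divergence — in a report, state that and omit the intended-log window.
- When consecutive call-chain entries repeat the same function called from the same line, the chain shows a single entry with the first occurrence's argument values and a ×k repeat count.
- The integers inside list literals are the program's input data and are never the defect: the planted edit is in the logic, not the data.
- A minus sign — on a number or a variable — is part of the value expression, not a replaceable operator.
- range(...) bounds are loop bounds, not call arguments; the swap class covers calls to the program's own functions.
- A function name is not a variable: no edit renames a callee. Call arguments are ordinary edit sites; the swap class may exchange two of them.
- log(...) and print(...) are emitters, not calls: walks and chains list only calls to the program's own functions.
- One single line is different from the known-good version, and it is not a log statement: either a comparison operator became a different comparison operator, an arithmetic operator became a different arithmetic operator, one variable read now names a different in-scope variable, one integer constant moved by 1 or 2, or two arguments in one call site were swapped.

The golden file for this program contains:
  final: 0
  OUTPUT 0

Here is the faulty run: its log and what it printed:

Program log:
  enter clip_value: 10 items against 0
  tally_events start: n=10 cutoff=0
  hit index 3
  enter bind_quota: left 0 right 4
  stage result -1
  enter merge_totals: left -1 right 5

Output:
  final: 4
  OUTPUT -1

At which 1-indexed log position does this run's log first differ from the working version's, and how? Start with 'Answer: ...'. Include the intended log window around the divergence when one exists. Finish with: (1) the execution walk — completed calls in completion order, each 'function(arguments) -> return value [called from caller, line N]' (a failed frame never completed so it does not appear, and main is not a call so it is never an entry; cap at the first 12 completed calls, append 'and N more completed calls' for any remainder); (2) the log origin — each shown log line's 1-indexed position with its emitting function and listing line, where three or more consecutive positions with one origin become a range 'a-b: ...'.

Answer: at position 5 the run shows 'stage result -1' where the working version logs 'stage result 0'.
Intended log window:
  3: hit index 3
  4: enter bind_quota: left 0 right 4
  5: stage result 0
  6: enter merge_totals: left 0 right 5
Execution walk:
  tally_events([1, 8, 6, 0, 6, -2, 10, 7, 10, 0], 0) -> 3  [called from clip_value, line 9]
  clip_value([1, 8, 6, 0, 6, -2, 10, 7, 10, 0], 0) -> 0  [called from map_offsets, line 24]
  bind_quota(0, 4) -> -1  [called from map_offsets, line 26]
  map_offsets([1, 8, 6, 0, 6, -2, 10, 7, 10, 0], 0) -> -1  [called from main, line 37]
  merge_totals(-1, 5) -> 4  [called from main, line 39]
Log line origins:
  1: emitted by clip_value (line 8)
  2: emitted by tally_events (line 2)
  3: emitted by clip_value (line 10)
  4: emitted by bind_quota (line 15)
  5: emitted by main (line 38)
  6: emitted by merge_totals (line 29)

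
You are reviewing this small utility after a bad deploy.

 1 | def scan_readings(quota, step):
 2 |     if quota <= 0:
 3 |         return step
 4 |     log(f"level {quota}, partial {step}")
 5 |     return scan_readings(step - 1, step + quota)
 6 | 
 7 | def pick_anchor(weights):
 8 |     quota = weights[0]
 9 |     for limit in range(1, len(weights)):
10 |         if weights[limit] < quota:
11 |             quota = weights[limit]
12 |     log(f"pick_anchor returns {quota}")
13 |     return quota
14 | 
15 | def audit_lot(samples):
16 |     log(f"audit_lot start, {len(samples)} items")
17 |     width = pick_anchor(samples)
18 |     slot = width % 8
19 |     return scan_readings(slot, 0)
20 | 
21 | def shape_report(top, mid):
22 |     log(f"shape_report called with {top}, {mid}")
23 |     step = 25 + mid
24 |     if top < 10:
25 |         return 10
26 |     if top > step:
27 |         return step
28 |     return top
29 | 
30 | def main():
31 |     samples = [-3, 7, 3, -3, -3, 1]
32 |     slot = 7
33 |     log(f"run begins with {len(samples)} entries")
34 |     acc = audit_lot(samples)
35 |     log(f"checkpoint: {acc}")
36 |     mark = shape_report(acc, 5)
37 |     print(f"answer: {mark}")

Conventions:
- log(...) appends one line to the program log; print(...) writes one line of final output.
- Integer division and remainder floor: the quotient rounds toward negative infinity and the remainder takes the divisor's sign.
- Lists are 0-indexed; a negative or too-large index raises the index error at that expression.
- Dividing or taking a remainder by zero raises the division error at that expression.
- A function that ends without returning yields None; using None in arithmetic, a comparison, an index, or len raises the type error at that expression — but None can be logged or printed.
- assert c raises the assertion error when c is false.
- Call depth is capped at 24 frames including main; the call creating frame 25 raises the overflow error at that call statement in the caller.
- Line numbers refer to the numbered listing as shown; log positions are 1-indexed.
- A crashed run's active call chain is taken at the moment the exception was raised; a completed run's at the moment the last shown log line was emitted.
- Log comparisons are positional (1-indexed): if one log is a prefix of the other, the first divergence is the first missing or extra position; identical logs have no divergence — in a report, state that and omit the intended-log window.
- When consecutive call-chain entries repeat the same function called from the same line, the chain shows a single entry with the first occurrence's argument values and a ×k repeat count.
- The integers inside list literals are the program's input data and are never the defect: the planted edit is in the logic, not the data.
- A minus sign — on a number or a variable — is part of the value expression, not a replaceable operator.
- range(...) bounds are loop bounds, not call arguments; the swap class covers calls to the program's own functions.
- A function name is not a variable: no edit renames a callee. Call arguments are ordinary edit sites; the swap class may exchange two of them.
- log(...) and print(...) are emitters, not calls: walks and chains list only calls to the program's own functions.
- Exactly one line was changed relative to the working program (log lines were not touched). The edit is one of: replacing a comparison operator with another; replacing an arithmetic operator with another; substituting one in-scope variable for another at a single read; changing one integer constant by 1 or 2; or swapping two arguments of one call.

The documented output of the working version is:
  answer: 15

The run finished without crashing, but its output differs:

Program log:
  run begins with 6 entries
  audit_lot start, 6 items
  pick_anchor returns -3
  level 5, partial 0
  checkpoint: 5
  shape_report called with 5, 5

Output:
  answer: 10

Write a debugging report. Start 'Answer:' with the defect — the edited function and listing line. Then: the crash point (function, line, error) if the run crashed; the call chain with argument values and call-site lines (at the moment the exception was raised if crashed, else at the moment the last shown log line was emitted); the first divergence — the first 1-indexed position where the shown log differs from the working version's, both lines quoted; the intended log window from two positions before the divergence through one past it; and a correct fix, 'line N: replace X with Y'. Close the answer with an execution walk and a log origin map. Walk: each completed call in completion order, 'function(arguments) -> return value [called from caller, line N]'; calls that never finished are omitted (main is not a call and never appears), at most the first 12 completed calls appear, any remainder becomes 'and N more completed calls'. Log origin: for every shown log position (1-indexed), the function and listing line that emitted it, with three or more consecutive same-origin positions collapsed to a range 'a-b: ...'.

Answer: the defect is in scan_readings at line 5.
The tell: The log first diverges at position 5: the faulty run prints 'checkpoint: 5' where the working version prints 'level 4, partial 5'.
Call chain: main -> shape_report(5, 5) (called at line 36).
First divergence: position 5 — the shown line 'checkpoint: 5' should read 'level 4, partial 5'.
Intended log window:
  3: pick_anchor returns -3
  4: level 5, partial 0
  5: level 4, partial 5
  6: level 3, partial 9
Execution walk:
  pick_anchor([-3, 7, 3, -3, -3, 1]) -> -3  [called from audit_lot, line 17]
  scan_readings(-1, 5) -> 5  [called from scan_readings, line 5]
  scan_readings(5, 0) -> 5  [called from audit_lot, line 19]
  audit_lot([-3, 7, 3, -3, -3, 1]) -> 5  [called from main, line 34]
  shape_report(5, 5) -> 10  [called from main, line 36]
Log line origins:
  1: logged in main at line 33
  2: logged in audit_lot at line 16
  3: logged in pick_anchor at line 12
  4: logged in scan_readings at line 4
  5: logged in main at line 35
  6: logged in shape_report at line 22
A correct fix: line 5: replace `step - 1` with `quota - 1`.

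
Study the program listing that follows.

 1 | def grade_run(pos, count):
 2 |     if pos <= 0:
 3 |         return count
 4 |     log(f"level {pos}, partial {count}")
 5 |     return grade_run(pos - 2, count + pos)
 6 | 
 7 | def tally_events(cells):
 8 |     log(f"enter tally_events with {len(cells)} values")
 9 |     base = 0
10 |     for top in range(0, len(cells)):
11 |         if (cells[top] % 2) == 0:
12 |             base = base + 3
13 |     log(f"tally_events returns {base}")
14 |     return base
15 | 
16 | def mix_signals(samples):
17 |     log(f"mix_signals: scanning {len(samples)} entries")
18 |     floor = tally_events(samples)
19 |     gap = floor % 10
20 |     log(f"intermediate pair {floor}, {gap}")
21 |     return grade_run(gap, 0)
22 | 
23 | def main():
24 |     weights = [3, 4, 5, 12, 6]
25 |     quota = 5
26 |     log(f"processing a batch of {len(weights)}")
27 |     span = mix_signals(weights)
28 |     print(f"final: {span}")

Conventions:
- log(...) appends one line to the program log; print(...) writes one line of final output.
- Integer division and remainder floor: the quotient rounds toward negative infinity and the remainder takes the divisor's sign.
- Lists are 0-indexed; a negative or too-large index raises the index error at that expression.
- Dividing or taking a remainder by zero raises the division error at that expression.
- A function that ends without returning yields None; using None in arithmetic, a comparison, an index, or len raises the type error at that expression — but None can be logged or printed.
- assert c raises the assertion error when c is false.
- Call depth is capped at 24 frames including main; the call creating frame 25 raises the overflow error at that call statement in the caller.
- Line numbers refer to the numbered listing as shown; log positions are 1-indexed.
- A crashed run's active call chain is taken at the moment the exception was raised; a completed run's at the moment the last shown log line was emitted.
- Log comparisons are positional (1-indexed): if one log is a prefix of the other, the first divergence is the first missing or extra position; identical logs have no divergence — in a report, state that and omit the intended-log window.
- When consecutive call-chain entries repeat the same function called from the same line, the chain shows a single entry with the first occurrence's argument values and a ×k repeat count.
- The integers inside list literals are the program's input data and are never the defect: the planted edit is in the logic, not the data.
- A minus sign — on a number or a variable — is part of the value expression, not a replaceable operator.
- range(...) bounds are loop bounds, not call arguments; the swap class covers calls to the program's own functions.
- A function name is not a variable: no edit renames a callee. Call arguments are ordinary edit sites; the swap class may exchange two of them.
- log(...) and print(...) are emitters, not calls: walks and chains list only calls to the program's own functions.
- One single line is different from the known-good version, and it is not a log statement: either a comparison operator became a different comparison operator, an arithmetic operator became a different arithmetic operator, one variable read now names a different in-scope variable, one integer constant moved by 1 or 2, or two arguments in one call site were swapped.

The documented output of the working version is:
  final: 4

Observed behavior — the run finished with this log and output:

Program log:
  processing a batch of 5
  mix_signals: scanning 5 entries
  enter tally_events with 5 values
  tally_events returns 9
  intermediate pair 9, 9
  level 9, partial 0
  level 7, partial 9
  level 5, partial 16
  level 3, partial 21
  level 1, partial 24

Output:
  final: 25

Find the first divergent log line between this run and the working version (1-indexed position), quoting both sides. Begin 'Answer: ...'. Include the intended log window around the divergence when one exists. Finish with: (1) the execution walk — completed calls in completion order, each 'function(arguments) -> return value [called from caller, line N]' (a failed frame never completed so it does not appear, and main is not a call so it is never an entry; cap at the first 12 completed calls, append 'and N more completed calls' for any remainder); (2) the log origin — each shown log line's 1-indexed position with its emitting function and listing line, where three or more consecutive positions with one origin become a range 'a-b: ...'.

Answer: position 4 — shown 'tally_events returns 9', intended 'tally_events returns 3'.
Intended log window:
  2: mix_signals: scanning 5 entries
  3: enter tally_events with 5 values
  4: tally_events returns 3
  5: intermediate pair 3, 3
Execution walk:
  tally_events([3, 4, 5, 12, 6]) -> 9  [called from mix_signals, line 18]
  grade_run(-1, 25) -> 25  [called from grade_run, line 5]
  grade_run(1, 24) -> 25  [called from grade_run, line 5]
  grade_run(3, 21) -> 25  [called from grade_run, line 5]
  grade_run(5, 16) -> 25  [called from grade_run, line 5]
  grade_run(7, 9) -> 25  [called from grade_run, line 5]
  grade_run(9, 0) -> 25  [called from mix_signals, line 21]
  mix_signals([3, 4, 5, 12, 6]) -> 25  [called from main, line 27]
Log origins:
  1: from main, line 26
  2: from mix_signals, line 17
  3: from tally_events, line 8
  4: from tally_events, line 13
  5: from mix_signals, line 20
  6-10: from grade_run, line 4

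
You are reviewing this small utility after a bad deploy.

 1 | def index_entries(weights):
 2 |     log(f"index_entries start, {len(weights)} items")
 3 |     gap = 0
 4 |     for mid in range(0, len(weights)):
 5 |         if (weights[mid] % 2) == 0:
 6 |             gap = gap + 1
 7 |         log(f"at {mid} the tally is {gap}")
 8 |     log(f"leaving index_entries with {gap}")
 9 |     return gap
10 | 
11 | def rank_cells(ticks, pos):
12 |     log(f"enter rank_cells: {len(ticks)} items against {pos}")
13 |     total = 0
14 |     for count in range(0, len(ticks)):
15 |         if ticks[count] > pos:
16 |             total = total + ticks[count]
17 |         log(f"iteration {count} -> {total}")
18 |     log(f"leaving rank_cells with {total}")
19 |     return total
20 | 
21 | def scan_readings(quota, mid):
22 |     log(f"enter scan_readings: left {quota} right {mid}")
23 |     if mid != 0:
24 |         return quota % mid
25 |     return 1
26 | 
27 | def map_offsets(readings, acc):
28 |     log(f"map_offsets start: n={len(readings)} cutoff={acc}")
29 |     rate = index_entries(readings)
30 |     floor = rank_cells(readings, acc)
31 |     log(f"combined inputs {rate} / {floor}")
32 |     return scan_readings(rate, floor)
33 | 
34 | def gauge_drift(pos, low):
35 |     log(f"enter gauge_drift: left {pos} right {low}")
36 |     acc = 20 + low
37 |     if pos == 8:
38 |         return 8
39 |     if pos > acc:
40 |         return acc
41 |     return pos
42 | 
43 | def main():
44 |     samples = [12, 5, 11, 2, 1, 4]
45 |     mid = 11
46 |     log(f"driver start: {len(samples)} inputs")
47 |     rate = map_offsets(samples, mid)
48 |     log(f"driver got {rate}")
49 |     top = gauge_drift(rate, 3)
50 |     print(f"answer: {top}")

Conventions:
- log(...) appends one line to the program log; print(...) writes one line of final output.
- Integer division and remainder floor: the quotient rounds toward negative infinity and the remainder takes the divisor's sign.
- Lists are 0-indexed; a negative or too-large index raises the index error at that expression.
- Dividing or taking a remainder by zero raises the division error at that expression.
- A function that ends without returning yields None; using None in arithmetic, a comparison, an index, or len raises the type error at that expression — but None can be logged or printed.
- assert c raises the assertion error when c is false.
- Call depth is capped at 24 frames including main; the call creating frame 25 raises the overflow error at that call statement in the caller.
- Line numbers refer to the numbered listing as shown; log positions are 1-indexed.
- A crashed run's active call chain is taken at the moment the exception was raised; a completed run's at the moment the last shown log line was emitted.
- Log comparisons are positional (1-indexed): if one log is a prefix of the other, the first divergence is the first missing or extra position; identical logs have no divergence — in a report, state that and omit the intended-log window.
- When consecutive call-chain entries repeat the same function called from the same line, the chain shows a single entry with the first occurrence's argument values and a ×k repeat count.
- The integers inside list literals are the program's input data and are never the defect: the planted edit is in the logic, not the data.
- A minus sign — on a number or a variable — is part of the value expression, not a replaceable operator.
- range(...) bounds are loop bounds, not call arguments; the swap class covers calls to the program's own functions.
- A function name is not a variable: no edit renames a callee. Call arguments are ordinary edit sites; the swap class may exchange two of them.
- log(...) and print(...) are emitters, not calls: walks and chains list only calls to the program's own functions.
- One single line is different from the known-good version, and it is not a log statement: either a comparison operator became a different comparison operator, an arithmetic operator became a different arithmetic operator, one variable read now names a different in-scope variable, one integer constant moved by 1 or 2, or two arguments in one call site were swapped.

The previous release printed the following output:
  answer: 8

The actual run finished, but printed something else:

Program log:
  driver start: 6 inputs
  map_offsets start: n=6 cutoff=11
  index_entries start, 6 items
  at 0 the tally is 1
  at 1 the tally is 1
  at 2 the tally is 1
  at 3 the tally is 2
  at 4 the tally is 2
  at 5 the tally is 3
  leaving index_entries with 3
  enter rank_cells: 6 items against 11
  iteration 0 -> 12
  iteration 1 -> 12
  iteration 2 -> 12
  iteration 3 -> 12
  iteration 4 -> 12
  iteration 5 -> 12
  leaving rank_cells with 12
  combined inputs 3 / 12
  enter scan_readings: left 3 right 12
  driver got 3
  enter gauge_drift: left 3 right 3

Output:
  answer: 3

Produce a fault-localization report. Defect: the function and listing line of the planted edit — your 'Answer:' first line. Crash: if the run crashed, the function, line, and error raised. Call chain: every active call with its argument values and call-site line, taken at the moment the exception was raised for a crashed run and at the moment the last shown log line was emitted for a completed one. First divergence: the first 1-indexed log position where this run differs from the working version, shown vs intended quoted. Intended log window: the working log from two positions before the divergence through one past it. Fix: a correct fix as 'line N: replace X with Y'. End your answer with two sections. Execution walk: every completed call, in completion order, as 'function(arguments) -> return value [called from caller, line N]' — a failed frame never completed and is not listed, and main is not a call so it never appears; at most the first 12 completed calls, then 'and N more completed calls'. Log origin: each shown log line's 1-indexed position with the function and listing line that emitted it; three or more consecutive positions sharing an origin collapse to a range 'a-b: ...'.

Answer: the defect is in gauge_drift at line 37.
Key fact: The two runs log identically and part ways only at the printed values.
Call chain: main -> gauge_drift(3, 3) (called at line 49).
First divergence: none; the two logs match at every position.
Execution walk:
  index_entries([12, 5, 11, 2, 1, 4]) -> 3  [called from map_offsets, line 29]
  rank_cells([12, 5, 11, 2, 1, 4], 11) -> 12  [called from map_offsets, line 30]
  scan_readings(3, 12) -> 3  [called from map_offsets, line 32]
  map_offsets([12, 5, 11, 2, 1, 4], 11) -> 3  [called from main, line 47]
  gauge_drift(3, 3) -> 3  [called from main, line 49]
Log origins:
  1 — main, line 46
  2 — map_offsets, line 28
  3 — index_entries, line 2
  4-9 — index_entries, line 7
  10 — index_entries, line 8
  11 — rank_cells, line 12
  12-17 — rank_cells, line 17
  18 — rank_cells, line 18
  19 — map_offsets, line 31
  20 — scan_readings, line 22
  21 — main, line 48
  22 — gauge_drift, line 35
A correct fix: line 37: replace `==` with `<`.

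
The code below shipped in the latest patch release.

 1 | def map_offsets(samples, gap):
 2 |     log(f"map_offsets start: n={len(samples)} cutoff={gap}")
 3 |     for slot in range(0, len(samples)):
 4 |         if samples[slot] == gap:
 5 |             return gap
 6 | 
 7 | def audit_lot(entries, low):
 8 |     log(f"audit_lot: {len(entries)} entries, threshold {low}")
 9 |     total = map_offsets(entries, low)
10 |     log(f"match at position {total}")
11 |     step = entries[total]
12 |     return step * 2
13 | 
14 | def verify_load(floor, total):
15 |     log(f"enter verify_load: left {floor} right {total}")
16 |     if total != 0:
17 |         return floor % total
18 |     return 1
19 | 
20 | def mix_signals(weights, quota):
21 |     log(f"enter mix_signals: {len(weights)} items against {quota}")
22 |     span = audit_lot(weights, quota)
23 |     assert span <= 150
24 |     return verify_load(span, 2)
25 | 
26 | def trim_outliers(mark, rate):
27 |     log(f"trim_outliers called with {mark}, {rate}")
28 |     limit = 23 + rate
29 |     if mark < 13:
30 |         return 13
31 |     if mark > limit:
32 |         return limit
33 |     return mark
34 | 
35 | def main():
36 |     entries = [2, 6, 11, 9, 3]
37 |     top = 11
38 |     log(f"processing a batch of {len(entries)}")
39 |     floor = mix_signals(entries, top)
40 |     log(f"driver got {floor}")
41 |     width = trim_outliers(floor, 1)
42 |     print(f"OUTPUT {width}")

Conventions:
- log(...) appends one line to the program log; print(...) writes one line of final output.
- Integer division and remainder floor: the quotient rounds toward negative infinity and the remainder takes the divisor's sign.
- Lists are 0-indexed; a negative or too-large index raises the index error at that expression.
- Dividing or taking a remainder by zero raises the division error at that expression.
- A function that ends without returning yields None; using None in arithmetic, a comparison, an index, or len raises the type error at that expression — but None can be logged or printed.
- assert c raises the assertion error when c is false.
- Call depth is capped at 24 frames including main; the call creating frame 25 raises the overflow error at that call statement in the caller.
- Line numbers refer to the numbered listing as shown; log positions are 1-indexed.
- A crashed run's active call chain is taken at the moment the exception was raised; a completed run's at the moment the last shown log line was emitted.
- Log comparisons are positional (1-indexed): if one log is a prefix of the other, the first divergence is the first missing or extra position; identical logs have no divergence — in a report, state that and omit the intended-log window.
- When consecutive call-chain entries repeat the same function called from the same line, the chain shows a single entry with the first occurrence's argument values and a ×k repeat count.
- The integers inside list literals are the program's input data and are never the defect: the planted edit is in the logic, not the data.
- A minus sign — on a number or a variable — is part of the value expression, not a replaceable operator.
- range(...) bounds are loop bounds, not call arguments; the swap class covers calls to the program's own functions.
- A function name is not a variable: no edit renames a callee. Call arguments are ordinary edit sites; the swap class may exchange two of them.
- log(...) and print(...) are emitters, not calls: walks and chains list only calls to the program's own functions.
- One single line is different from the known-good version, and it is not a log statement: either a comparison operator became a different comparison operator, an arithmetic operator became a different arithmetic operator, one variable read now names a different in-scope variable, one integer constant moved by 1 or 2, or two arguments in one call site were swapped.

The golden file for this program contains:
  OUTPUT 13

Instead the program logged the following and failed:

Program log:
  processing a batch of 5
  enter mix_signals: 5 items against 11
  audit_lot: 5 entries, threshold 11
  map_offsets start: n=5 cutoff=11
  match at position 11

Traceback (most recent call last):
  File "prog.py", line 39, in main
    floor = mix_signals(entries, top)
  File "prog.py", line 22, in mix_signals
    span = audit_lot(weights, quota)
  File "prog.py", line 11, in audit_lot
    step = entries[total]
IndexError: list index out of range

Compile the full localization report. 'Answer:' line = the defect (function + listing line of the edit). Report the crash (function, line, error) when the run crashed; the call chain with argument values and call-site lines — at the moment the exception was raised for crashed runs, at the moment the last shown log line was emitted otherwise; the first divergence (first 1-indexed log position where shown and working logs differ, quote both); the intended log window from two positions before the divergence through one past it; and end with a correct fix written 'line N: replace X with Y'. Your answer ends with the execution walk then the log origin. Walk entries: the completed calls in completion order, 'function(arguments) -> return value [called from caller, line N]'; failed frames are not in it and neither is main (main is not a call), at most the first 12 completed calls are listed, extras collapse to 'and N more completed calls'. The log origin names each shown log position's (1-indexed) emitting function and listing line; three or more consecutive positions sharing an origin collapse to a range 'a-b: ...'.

Answer: the defect is in map_offsets at line 5.
Key observation: Position 5 is the first bad log line: 'match at position 11' should read 'match at position 2'.
Crash: audit_lot, line 11, IndexError.
Call chain: main -> mix_signals([2, 6, 11, 9, 3], 11) (called at line 39) -> audit_lot([2, 6, 11, 9, 3], 11) (called at line 22).
First divergence: position 5; shown 'match at position 11' vs intended 'match at position 2'.
Intended log window:
  3: audit_lot: 5 entries, threshold 11
  4: map_offsets start: n=5 cutoff=11
  5: match at position 2
  6: enter verify_load: left 22 right 2
Execution walk:
  map_offsets([2, 6, 11, 9, 3], 11) -> 11  [called from audit_lot, line 9]
Log line origins:
  1: logged in main at line 38
  2: logged in mix_signals at line 21
  3: logged in audit_lot at line 8
  4: logged in map_offsets at line 2
  5: logged in audit_lot at line 10
A correct fix: line 5: replace `gap` with `slot`.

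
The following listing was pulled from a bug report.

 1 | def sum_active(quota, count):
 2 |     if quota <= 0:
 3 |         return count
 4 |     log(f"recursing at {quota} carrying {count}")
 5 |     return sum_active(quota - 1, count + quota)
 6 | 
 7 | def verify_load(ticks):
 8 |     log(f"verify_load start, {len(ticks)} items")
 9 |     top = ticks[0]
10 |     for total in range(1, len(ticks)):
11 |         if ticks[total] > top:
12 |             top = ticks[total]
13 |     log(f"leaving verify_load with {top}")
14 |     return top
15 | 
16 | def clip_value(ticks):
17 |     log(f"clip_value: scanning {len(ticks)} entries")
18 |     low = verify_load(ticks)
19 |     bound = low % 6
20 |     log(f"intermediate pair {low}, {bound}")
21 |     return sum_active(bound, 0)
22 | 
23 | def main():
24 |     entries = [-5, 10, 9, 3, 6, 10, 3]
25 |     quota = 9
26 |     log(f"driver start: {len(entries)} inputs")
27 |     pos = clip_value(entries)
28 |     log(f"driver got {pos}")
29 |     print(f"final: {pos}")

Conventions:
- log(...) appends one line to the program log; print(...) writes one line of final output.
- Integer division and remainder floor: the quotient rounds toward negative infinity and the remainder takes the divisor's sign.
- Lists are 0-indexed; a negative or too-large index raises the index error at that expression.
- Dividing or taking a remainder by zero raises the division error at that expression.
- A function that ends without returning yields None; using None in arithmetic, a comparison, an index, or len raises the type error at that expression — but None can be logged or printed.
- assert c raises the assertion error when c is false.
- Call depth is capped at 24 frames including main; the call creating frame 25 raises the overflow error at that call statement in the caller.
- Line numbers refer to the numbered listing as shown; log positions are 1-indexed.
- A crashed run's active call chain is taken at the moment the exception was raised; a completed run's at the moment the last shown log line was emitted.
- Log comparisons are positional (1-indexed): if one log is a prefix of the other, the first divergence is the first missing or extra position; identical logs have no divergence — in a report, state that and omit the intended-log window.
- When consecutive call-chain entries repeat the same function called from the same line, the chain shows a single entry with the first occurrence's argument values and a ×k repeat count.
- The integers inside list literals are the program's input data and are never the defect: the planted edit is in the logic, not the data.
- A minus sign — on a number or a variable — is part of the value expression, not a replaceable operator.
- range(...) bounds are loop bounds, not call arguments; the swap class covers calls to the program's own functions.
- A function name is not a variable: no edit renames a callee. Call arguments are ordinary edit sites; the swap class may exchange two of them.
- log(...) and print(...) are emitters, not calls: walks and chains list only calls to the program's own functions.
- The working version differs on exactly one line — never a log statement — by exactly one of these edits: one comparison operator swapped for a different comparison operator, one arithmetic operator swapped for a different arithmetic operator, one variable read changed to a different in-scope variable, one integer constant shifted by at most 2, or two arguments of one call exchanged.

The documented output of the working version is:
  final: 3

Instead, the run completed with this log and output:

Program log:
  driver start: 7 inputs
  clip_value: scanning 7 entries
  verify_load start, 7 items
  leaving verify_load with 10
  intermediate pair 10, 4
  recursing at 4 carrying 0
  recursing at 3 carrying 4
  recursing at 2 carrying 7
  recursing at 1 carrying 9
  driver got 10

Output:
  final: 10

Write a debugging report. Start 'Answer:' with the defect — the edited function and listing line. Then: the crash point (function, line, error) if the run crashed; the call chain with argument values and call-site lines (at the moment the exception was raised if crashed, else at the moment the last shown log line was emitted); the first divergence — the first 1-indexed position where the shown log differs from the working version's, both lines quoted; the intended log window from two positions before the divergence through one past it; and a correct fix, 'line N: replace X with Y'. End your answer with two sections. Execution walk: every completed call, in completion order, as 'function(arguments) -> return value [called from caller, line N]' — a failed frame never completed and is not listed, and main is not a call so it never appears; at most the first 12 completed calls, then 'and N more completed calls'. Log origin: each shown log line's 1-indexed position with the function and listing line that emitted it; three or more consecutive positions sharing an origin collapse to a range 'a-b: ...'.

Answer: the defect is in clip_value at line 19.
The tell: At log position 5 the runs split — shown 'intermediate pair 10, 4', but the working version logs 'intermediate pair 10, 2'.
Call chain: main.
First divergence: at position 5 the run shows 'intermediate pair 10, 4' where the working version logs 'intermediate pair 10, 2'.
Intended log window:
  3: verify_load start, 7 items
  4: leaving verify_load with 10
  5: intermediate pair 10, 2
  6: recursing at 2 carrying 0
Execution walk:
  verify_load([-5, 10, 9, 3, 6, 10, 3]) -> 10  [called from clip_value, line 18]
  sum_active(0, 10) -> 10  [called from sum_active, line 5]
  sum_active(1, 9) -> 10  [called from sum_active, line 5]
  sum_active(2, 7) -> 10  [called from sum_active, line 5]
  sum_active(3, 4) -> 10  [called from sum_active, line 5]
  sum_active(4, 0) -> 10  [called from clip_value, line 21]
  clip_value([-5, 10, 9, 3, 6, 10, 3]) -> 10  [called from main, line 27]
Log line origins:
  1: from main, line 26
  2: from clip_value, line 17
  3: from verify_load, line 8
  4: from verify_load, line 13
  5: from clip_value, line 20
  6-9: from sum_active, line 4
  10: from main, line 28
A correct fix: line 19: replace `6` with `8`.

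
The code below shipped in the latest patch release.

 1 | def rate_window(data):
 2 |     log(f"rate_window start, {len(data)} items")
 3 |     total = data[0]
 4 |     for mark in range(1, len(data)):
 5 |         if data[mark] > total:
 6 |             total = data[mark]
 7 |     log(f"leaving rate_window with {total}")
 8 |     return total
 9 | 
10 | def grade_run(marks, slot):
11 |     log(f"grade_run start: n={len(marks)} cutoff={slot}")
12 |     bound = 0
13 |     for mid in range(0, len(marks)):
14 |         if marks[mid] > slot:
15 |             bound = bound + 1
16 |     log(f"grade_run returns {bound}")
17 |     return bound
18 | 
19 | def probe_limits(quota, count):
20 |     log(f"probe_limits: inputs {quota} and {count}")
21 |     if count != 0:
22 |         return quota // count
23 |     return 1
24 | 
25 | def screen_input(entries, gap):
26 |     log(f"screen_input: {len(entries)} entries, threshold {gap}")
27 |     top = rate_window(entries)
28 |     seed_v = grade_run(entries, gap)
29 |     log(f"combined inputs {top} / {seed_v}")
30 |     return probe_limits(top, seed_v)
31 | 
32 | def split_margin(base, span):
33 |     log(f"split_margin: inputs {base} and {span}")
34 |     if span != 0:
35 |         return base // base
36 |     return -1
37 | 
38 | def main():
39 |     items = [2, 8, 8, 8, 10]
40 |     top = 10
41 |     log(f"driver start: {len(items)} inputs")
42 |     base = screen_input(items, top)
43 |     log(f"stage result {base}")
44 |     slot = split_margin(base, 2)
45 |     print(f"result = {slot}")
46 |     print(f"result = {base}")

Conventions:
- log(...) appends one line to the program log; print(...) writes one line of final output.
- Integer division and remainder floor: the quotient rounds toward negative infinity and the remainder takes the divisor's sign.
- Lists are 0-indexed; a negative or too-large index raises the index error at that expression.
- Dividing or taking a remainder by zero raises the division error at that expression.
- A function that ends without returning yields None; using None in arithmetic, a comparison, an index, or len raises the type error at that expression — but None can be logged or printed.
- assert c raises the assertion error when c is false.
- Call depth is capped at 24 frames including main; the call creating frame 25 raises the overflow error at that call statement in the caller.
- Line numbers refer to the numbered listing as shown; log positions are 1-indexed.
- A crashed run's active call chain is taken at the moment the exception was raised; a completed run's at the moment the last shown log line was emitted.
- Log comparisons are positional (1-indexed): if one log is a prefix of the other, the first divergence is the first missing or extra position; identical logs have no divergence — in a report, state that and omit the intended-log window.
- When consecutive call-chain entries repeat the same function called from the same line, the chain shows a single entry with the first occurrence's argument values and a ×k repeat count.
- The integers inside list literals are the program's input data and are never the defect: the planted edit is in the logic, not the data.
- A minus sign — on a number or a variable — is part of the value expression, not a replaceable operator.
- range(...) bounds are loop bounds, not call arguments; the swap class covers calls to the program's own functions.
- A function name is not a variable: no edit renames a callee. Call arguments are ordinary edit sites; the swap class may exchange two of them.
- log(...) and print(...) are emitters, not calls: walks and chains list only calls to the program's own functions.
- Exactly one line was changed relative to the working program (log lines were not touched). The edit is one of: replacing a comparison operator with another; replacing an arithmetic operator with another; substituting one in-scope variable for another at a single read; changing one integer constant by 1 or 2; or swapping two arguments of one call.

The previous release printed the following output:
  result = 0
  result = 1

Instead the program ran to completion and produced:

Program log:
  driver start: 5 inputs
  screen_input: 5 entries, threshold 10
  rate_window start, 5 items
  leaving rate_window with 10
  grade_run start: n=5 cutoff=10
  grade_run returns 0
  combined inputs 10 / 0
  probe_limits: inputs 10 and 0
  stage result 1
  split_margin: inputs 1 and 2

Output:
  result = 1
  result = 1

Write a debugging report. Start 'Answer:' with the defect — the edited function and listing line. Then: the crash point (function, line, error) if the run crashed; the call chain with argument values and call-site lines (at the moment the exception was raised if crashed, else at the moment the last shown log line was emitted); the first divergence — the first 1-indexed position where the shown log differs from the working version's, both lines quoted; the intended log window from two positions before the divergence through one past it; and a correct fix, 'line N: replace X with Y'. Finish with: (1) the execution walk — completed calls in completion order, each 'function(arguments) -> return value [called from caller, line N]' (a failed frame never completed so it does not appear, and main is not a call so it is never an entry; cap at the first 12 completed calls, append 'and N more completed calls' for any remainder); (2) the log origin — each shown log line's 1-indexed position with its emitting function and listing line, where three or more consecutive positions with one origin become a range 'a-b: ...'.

Answer: the defect is in split_margin at line 35.
Key fact: Log streams are identical — the defect surfaces only in the printed output.
Call chain: main -> split_margin(1, 2) (called at line 44).
First divergence: there is none — every log position agrees.
Execution walk:
  rate_window([2, 8, 8, 8, 10]) -> 10  [called from screen_input, line 27]
  grade_run([2, 8, 8, 8, 10], 10) -> 0  [called from screen_input, line 28]
  probe_limits(10, 0) -> 1  [called from screen_input, line 30]
  screen_input([2, 8, 8, 8, 10], 10) -> 1  [called from main, line 42]
  split_margin(1, 2) -> 1  [called from main, line 44]
Origin of each log line:
  1: logged in main at line 41
  2: logged in screen_input at line 26
  3: logged in rate_window at line 2
  4: logged in rate_window at line 7
  5: logged in grade_run at line 11
  6: logged in grade_run at line 16
  7: logged in screen_input at line 29
  8: logged in probe_limits at line 20
  9: logged in main at line 43
  10: logged in split_margin at line 33
A correct fix: line 35: replace `base // base` with `base // span`.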